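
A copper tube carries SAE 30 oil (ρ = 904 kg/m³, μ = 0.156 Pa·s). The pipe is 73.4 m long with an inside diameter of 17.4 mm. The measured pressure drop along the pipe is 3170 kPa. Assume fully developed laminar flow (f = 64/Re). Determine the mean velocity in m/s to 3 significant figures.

V ≈ 2.62 m/s

For laminar flow, f = 64/Re with Re = ρVD/μ, so Darcy-Weisbach reduces to ΔP = 32μLV/D². Solving for V: V = ΔP·D²/(32μL) = 3.17e+06·(0.0174)²/(32·0.156·73.4) = 2.619 m/s.
Check: Re = ρVD/μ = 904·2.619·0.0174/0.156 = 264.1 < 2300, so the laminar assumption holds.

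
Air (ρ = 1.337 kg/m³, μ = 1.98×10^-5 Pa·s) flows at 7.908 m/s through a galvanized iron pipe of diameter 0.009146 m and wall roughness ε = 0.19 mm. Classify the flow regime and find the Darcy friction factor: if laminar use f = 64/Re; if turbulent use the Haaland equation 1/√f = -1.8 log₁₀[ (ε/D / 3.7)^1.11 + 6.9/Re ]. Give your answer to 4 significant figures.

f ≈ 0.05644

Re = ρVD/μ = 1.337·7.908·0.009146/1.98e-05 = 4884.
Re > 4000 → turbulent. ε/D = 0.00019/0.009146 = 0.0208; Haaland: 1/√f = -1.8 log₁₀[0.00318 + 0.00141] = 4.209, so f = 0.05644.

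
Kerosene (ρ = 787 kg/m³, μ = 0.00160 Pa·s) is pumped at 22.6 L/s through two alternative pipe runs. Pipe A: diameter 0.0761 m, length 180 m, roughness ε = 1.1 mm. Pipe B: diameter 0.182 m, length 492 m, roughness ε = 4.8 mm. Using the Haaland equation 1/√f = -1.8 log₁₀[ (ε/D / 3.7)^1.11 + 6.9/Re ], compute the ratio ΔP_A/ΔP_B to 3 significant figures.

Pipe A: V = Q/A = 0.0226/0.004548 = 4.969 m/s; Re = 1.86e+05; ε/D = 0.0145; Haaland → f = 0.04344; ΔP_A = f(L/D)(ρV²/2) = 9.982e+05 Pa.
Pipe B: V = Q/A = 0.0226/0.02602 = 0.8687 m/s; Re = 7.777e+04; ε/D = 0.0264; Haaland → f = 0.05476; ΔP_B = f(L/D)(ρV²/2) = 4.396e+04 Pa.
ΔP_A/ΔP_B = 9.982e+05/4.396e+04 = 22.7.

ΔP_A/ΔP_B ≈ 22.7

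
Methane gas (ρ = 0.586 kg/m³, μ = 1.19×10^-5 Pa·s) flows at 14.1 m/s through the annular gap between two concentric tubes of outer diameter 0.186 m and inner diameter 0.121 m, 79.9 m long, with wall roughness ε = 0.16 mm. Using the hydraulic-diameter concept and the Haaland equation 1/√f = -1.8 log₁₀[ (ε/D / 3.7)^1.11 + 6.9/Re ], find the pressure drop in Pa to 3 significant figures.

ΔP ≈ 1970 Pa

Hydraulic diameter D_h = 4A/P = D_o - D_i = 0.186 - 0.121 = 0.065 m.
Re = ρVD_h/μ = 0.586·14.1·0.065/1.19e-05 = 4.513e+04.
ε/D_h = 0.00016/0.065 = 0.00246; Haaland gives 1/√f = -1.8 log₁₀[0.000298+0.000153] = 6.023, so f = 0.02756.
ΔP = f(L/D_h)(ρV²/2) = 0.02756·79.9/0.065·58.25 = 1974 Pa.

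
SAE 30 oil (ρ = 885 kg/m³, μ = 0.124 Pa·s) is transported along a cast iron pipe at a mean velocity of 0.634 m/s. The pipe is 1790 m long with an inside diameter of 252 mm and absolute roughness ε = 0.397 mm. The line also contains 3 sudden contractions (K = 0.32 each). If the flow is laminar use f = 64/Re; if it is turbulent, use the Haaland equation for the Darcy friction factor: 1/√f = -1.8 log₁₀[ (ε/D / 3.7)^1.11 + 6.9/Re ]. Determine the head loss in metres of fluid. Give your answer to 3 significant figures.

h_f ≈ 8.19 m

Reynolds number Re = ρVD/μ = 885 · 0.634 · 0.252 / 0.124 = 1140.
Re < 2300 → laminar flow, so f = 64/Re = 64/1140 = 0.05613 (the turbulent correlation is not needed).
Total minor-loss coefficient ΣK = 3·0.32 = 0.96.
ΔP = [f·L/D + ΣK]·(ρV²/2) = [0.05613·1790/0.252 + 0.96]·(885·0.634²/2) = [398.7 + 0.96]·177.9 = 7.108e+04 Pa.
Head loss h_f = ΔP/(ρg) = 7.108e+04/(885·9.81) = 8.19 m.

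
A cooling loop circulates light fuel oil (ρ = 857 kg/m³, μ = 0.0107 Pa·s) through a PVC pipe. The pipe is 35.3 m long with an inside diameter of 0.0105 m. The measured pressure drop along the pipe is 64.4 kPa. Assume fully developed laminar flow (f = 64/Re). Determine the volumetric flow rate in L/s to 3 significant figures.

For laminar flow, f = 64/Re with Re = ρVD/μ, so Darcy-Weisbach reduces to ΔP = 32μLV/D². Solving for V: V = ΔP·D²/(32μL) = 6.44e+04·(0.0105)²/(32·0.0107·35.3) = 0.5874 m/s.
Check: Re = ρVD/μ = 857·0.5874·0.0105/0.0107 = 494 < 2300, so the laminar assumption holds.
Q = V·A = 0.5874·(π/4·0.0105²) = 5.087e-05 m³/s = 0.0509 L/s.

Q ≈ 0.0509 L/s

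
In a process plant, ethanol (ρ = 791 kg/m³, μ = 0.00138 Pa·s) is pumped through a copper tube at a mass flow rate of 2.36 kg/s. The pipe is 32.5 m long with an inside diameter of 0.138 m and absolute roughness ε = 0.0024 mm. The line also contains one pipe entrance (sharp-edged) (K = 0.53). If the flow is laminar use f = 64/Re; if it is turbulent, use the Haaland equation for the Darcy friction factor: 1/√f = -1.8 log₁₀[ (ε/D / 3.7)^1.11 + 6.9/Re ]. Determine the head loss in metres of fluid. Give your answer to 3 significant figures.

A = πD²/4 = π(0.138)²/4 = 0.01496 m²; mean velocity V = ṁ/(ρA) = 2.36/(791 · 0.01496) = 0.1995 m/s.
Reynolds number Re = ρVD/μ = 791 · 0.1995 · 0.138 / 0.00138 = 1.578e+04.
Re > 4000 → turbulent. Relative roughness ε/D = 2.4e-06/0.138 = 1.74e-05. Haaland: 1/√f = -1.8 log₁₀[(1.74e-05/3.7)^1.11 + 6.9/1.578e+04] = -1.8 log₁₀[1.22e-06 + 0.000437] = 6.044, so f = 0.02737.
Total minor-loss coefficient ΣK = 1·0.53 = 0.53.
ΔP = [f·L/D + ΣK]·(ρV²/2) = [0.02737·32.5/0.138 + 0.53]·(791·0.1995²/2) = [6.446 + 0.53]·15.74 = 109.8 Pa.
Head loss h_f = ΔP/(ρg) = 109.8/(791·9.81) = 0.0141 m.

h_f ≈ 0.0141 m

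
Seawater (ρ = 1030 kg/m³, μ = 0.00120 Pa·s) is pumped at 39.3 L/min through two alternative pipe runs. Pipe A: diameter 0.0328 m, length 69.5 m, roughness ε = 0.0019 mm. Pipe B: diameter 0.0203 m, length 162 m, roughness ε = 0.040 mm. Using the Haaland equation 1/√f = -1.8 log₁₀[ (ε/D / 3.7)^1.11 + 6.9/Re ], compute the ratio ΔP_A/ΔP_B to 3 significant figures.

Pipe A: V = Q/A = 0.000655/0.000845 = 0.7752 m/s; Re = 2.182e+04; ε/D = 5.79e-05; Haaland → f = 0.02529; ΔP_A = f(L/D)(ρV²/2) = 1.658e+04 Pa.
Pipe B: V = Q/A = 0.000655/0.0003237 = 2.024 m/s; Re = 3.526e+04; ε/D = 0.00197; Haaland → f = 0.0272; ΔP_B = f(L/D)(ρV²/2) = 4.579e+05 Pa.
ΔP_A/ΔP_B = 1.658e+04/4.579e+05 = 0.0362.

ΔP_A/ΔP_B ≈ 0.0362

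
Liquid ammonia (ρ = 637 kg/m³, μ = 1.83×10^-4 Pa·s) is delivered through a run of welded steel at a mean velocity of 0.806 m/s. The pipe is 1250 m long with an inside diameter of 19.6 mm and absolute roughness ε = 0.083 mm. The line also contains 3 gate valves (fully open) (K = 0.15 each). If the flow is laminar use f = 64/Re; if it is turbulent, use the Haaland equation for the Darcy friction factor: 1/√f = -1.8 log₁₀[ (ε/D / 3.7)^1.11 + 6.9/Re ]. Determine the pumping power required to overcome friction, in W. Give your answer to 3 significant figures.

Reynolds number Re = ρVD/μ = 637 · 0.806 · 0.0196 / 0.000183 = 5.499e+04.
Re > 4000 → turbulent. Relative roughness ε/D = 8.3e-05/0.0196 = 0.00423. Haaland: 1/√f = -1.8 log₁₀[(0.00423/3.7)^1.11 + 6.9/5.499e+04] = -1.8 log₁₀[0.000543 + 0.000125] = 5.714, so f = 0.03062.
Total minor-loss coefficient ΣK = 3·0.15 = 0.45.
ΔP = [f·L/D + ΣK]·(ρV²/2) = [0.03062·1250/0.0196 + 0.45]·(637·0.806²/2) = [1953 + 0.45]·206.9 = 4.042e+05 Pa.
Q = V·A = 0.806·0.0003017 = 0.0002432 m³/s.
Pumping power P = QΔP = 0.0002432·4.042e+05 = 98.29 W = 98.3 W.

P ≈ 98.3 W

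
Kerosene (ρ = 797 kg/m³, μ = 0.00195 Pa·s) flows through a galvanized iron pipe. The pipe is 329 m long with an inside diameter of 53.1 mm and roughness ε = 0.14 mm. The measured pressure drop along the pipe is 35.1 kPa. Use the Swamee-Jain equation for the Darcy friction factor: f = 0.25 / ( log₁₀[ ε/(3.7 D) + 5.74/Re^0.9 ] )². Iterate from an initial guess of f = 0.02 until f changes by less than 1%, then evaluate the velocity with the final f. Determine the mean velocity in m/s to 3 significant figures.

Rearranging Darcy-Weisbach: V = √(2·ΔP·D/(f·L·ρ)). With ε/D = 0.00014/0.0531 = 0.00264, iterate starting from f = 0.02:
  f = 0.02 → V = √(2·3.51e+04·0.0531/(0.02·329·797)) = 0.8431 m/s; Re = ρVD/μ = 1.83e+04; f → 0.03167
  f = 0.03167 → V = 0.67 m/s; Re = 1.454e+04; f → 0.03284
  f = 0.03284 → V = 0.6579 m/s; Re = 1.428e+04; f → 0.03294
Converged (Δf/f < 1%). With the final f = 0.03294: V = √(2·3.51e+04·0.0531/(0.03294·329·797)) = 0.6569 m/s.

V ≈ 0.657 m/s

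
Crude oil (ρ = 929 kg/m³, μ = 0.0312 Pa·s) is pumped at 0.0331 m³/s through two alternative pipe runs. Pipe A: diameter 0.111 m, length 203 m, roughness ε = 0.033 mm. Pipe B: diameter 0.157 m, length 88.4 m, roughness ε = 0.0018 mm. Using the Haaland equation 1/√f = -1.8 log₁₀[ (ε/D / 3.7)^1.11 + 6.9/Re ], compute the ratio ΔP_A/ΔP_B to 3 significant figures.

Pipe A: V = Q/A = 0.0331/0.009677 = 3.421 m/s; Re = 1.131e+04; ε/D = 0.000297; Haaland → f = 0.03024; ΔP_A = f(L/D)(ρV²/2) = 3.006e+05 Pa.
Pipe B: V = Q/A = 0.0331/0.01936 = 1.71 m/s; Re = 7993; ε/D = 1.15e-05; Haaland → f = 0.03289; ΔP_B = f(L/D)(ρV²/2) = 2.514e+04 Pa.
ΔP_A/ΔP_B = 3.006e+05/2.514e+04 = 12.0.

ΔP_A/ΔP_B ≈ 12.0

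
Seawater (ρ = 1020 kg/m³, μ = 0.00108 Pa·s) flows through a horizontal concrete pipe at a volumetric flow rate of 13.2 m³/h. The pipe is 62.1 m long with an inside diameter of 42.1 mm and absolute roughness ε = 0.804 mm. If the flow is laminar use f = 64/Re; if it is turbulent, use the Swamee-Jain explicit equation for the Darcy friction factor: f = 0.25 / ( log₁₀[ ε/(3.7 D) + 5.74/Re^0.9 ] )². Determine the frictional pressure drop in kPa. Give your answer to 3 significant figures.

ΔP ≈ 253 kPa

Q = 13.2 m³/h = 13.2/3600 = 0.003667 m³/s.
Cross-sectional area A = πD²/4 = π(0.0421)²/4 = 0.001392 m²; mean velocity V = Q/A = 0.003667/0.001392 = 2.634 m/s.
Reynolds number Re = ρVD/μ = 1020 · 2.634 · 0.0421 / 0.00108 = 1.047e+05.
Re > 4000 → turbulent. Relative roughness ε/D = 0.000804/0.0421 = 0.0191. Swamee-Jain: f = 0.25/(log₁₀[0.0191/3.7 + 5.74/1.047e+05^0.9])² = 0.25/(log₁₀[0.00516 + 0.000174])² = 0.25/(-2.273)² = 0.0484.
Darcy-Weisbach: ΔP = f(L/D)(ρV²/2) = 0.0484·(62.1/0.0421)·(1020·2.634²/2) = 0.0484·1475·3538 = 2.526e+05 Pa.
ΔP = 2.526e+05 Pa = 253 kPa.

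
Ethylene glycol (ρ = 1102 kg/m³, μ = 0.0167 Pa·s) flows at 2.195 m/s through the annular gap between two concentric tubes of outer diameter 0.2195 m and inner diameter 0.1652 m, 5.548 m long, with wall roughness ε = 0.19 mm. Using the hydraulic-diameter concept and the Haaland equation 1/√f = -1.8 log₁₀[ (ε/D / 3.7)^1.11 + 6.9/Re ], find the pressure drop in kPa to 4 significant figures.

Hydraulic diameter D_h = 4A/P = D_o - D_i = 0.2195 - 0.1652 = 0.0543 m.
Re = ρVD_h/μ = 1102·2.195·0.0543/0.0167 = 7865.
ε/D_h = 0.00019/0.0543 = 0.0035; Haaland gives 1/√f = -1.8 log₁₀[0.00044+0.000877] = 5.185, so f = 0.0372.
ΔP = f(L/D_h)(ρV²/2) = 0.0372·5.548/0.0543·2655 = 1.009e+04 Pa.
ΔP = 10.09 kPa.

ΔP ≈ 10.09 kPa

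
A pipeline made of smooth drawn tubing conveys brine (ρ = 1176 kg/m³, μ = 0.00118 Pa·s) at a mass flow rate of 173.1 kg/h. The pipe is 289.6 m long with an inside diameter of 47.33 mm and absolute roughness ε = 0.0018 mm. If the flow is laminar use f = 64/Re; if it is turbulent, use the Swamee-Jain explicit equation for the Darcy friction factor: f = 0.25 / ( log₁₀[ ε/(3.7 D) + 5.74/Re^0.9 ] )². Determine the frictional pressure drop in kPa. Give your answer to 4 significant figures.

ΔP ≈ 0.1134 kPa

ṁ = 173.1 kg/h = 173.1/3600 = 0.04808 kg/s.
A = πD²/4 = π(0.04733)²/4 = 0.001759 m²; mean velocity V = ṁ/(ρA) = 0.04808/(1176 · 0.001759) = 0.02324 m/s.
Reynolds number Re = ρVD/μ = 1176 · 0.02324 · 0.04733 / 0.00118 = 1096.
Re < 2300 → laminar flow, so f = 64/Re = 64/1096 = 0.05838 (the turbulent correlation is not needed).
Darcy-Weisbach: ΔP = f(L/D)(ρV²/2) = 0.05838·(289.6/0.04733)·(1176·0.02324²/2) = 0.05838·6119·0.3176 = 113.4 Pa.
ΔP = 113.4 Pa = 0.1134 kPa.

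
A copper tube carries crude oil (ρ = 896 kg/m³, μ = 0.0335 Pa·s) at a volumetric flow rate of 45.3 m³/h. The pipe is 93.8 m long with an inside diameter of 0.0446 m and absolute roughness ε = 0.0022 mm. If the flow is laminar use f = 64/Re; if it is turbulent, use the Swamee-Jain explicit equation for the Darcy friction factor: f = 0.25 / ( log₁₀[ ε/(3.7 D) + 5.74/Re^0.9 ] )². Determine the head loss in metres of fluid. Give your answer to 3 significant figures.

Q = 45.3 m³/h = 45.3/3600 = 0.01258 m³/s.
Cross-sectional area A = πD²/4 = π(0.0446)²/4 = 0.001562 m²; mean velocity V = Q/A = 0.01258/0.001562 = 8.054 m/s.
Reynolds number Re = ρVD/μ = 896 · 8.054 · 0.0446 / 0.0335 = 9608.
Re > 4000 → turbulent. Relative roughness ε/D = 2.2e-06/0.0446 = 4.93e-05. Swamee-Jain: f = 0.25/(log₁₀[4.93e-05/3.7 + 5.74/9608^0.9])² = 0.25/(log₁₀[1.33e-05 + 0.00149])² = 0.25/(-2.822)² = 0.0314.
Darcy-Weisbach: ΔP = f(L/D)(ρV²/2) = 0.0314·(93.8/0.0446)·(896·8.054²/2) = 0.0314·2103·2.906e+04 = 1.919e+06 Pa.
Head loss h_f = ΔP/(ρg) = 1.919e+06/(896·9.81) = 218 m.

h_f ≈ 218 m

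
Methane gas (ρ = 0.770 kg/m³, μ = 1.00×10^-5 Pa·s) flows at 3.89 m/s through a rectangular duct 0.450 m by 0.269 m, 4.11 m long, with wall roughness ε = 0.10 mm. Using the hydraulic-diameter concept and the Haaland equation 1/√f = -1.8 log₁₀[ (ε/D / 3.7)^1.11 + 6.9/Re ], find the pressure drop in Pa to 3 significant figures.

ΔP ≈ 1.36 Pa

Hydraulic diameter D_h = 4A/P = 4·(0.45·0.269)/(2·(0.45+0.269)) = 0.4842/1.438 = 0.3367 m.
Re = ρVD_h/μ = 0.77·3.89·0.3367/1e-05 = 1.009e+05.
ε/D_h = 0.0001/0.3367 = 0.000297; Haaland gives 1/√f = -1.8 log₁₀[2.84e-05+6.84e-05] = 7.225, so f = 0.01916.
ΔP = f(L/D_h)(ρV²/2) = 0.01916·4.11/0.3367·5.826 = 1.362 Pa.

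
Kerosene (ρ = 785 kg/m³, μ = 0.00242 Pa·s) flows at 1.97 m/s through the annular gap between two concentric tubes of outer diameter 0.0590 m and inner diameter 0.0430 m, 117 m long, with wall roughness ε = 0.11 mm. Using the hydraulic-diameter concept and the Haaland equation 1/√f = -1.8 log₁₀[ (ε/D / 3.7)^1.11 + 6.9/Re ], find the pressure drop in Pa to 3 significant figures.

Hydraulic diameter D_h = 4A/P = D_o - D_i = 0.059 - 0.043 = 0.016 m.
Re = ρVD_h/μ = 785·1.97·0.016/0.00242 = 1.022e+04.
ε/D_h = 0.00011/0.016 = 0.00688; Haaland gives 1/√f = -1.8 log₁₀[0.00093+0.000675] = 5.03, so f = 0.03952.
ΔP = f(L/D_h)(ρV²/2) = 0.03952·117/0.016·1523 = 4.402e+05 Pa.

ΔP ≈ 440000 Pa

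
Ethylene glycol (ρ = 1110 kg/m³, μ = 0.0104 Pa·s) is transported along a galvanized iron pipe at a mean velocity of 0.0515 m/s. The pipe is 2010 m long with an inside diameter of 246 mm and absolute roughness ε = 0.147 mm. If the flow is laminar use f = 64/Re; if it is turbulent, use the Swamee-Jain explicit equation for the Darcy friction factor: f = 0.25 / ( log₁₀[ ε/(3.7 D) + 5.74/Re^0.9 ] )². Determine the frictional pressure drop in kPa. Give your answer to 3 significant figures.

Reynolds number Re = ρVD/μ = 1110 · 0.0515 · 0.246 / 0.0104 = 1352.
Re < 2300 → laminar flow, so f = 64/Re = 64/1352 = 0.04733 (the turbulent correlation is not needed).
Darcy-Weisbach: ΔP = f(L/D)(ρV²/2) = 0.04733·(2010/0.246)·(1110·0.0515²/2) = 0.04733·8171·1.472 = 569.3 Pa.
ΔP = 569.3 Pa = 0.569 kPa.

ΔP ≈ 0.569 kPa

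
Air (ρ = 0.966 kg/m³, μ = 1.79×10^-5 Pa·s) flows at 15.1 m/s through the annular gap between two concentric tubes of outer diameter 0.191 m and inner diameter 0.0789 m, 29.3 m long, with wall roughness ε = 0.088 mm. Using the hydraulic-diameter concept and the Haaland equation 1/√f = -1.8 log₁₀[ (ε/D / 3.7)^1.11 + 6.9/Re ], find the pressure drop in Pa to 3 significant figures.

ΔP ≈ 616 Pa

Hydraulic diameter D_h = 4A/P = D_o - D_i = 0.191 - 0.0789 = 0.1121 m.
Re = ρVD_h/μ = 0.966·15.1·0.1121/1.79e-05 = 9.135e+04.
ε/D_h = 8.8e-05/0.1121 = 0.000785; Haaland gives 1/√f = -1.8 log₁₀[8.37e-05+7.55e-05] = 6.836, so f = 0.0214.
ΔP = f(L/D_h)(ρV²/2) = 0.0214·29.3/0.1121·110.1 = 615.9 Pa.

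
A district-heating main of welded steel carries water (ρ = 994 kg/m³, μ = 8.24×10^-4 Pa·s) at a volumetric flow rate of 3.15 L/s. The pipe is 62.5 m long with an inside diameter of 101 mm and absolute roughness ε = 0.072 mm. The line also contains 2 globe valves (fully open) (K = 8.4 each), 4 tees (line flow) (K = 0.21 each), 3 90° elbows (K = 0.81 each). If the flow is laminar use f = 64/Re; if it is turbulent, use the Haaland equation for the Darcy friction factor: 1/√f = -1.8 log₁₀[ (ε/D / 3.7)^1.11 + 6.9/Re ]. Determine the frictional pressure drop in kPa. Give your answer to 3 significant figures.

ΔP ≈ 2.64 kPa

Q = 3.15 L/s = 3.15/1000 = 0.00315 m³/s.
Cross-sectional area A = πD²/4 = π(0.101)²/4 = 0.008012 m²; mean velocity V = Q/A = 0.00315/0.008012 = 0.3932 m/s.
Reynolds number Re = ρVD/μ = 994 · 0.3932 · 0.101 / 0.000824 = 4.79e+04.
Re > 4000 → turbulent. Relative roughness ε/D = 7.2e-05/0.101 = 0.000713. Haaland: 1/√f = -1.8 log₁₀[(0.000713/3.7)^1.11 + 6.9/4.79e+04] = -1.8 log₁₀[7.52e-05 + 0.000144] = 6.586, so f = 0.02305.
Total minor-loss coefficient ΣK = 2·8.4 + 4·0.21 + 3·0.81 = 20.1.
ΔP = [f·L/D + ΣK]·(ρV²/2) = [0.02305·62.5/0.101 + 20.1]·(994·0.3932²/2) = [14.26 + 20.1]·76.83 = 2638 Pa.
ΔP = 2638 Pa = 2.64 kPa.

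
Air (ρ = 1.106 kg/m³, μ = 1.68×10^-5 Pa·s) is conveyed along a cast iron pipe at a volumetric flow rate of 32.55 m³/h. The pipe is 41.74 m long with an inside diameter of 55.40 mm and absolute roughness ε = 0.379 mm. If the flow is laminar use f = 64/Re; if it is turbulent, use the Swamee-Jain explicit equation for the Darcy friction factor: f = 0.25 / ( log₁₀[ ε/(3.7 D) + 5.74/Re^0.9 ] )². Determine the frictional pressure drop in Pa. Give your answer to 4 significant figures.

Q = 32.55 m³/h = 32.55/3600 = 0.009042 m³/s.
Cross-sectional area A = πD²/4 = π(0.0554)²/4 = 0.002411 m²; mean velocity V = Q/A = 0.009042/0.002411 = 3.751 m/s.
Reynolds number Re = ρVD/μ = 1.106 · 3.751 · 0.0554 / 1.68e-05 = 1.368e+04.
Re > 4000 → turbulent. Relative roughness ε/D = 0.000379/0.0554 = 0.00684. Swamee-Jain: f = 0.25/(log₁₀[0.00684/3.7 + 5.74/1.368e+04^0.9])² = 0.25/(log₁₀[0.00185 + 0.00109])² = 0.25/(-2.532)² = 0.03899.
Darcy-Weisbach: ΔP = f(L/D)(ρV²/2) = 0.03899·(41.74/0.0554)·(1.106·3.751²/2) = 0.03899·753.4·7.78 = 228.6 Pa.

ΔP ≈ 228.6 Pa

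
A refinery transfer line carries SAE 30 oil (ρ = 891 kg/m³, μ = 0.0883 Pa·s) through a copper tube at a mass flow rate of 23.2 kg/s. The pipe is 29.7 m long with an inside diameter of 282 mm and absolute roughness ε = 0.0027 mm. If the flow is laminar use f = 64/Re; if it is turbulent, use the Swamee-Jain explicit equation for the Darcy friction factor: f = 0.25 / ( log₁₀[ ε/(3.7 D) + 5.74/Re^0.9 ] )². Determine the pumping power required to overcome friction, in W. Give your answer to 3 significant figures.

A = πD²/4 = π(0.282)²/4 = 0.06246 m²; mean velocity V = ṁ/(ρA) = 23.2/(891 · 0.06246) = 0.4169 m/s.
Reynolds number Re = ρVD/μ = 891 · 0.4169 · 0.282 / 0.0883 = 1186.
Re < 2300 → laminar flow, so f = 64/Re = 64/1186 = 0.05395 (the turbulent correlation is not needed).
Darcy-Weisbach: ΔP = f(L/D)(ρV²/2) = 0.05395·(29.7/0.282)·(891·0.4169²/2) = 0.05395·105.3·77.43 = 439.9 Pa.
Q = ṁ/ρ = 23.2/891 = 0.02604 m³/s.
Pumping power P = QΔP = 0.02604·439.9 = 11.46 W = 11.5 W.

P ≈ 11.5 W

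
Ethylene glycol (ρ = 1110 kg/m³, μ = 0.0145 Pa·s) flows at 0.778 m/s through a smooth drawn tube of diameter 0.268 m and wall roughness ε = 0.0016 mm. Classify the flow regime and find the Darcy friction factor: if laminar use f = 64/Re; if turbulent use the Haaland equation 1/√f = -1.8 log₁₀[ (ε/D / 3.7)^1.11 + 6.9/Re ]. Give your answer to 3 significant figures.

f ≈ 0.0273

Re = ρVD/μ = 1110·0.778·0.268/0.0145 = 1.596e+04.
Re > 4000 → turbulent. ε/D = 1.6e-06/0.268 = 5.97e-06; Haaland: 1/√f = -1.8 log₁₀[3.72e-07 + 0.000432] = 6.055, so f = 0.02728.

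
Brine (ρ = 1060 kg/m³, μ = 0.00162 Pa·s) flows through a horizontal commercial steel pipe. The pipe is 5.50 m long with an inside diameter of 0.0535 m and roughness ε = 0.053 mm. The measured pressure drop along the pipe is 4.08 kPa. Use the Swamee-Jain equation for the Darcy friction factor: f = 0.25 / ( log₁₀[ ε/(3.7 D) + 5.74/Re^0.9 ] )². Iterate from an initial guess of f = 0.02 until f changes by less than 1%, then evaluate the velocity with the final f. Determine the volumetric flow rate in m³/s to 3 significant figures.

Rearranging Darcy-Weisbach: V = √(2·ΔP·D/(f·L·ρ)). With ε/D = 5.3e-05/0.0535 = 0.000991, iterate starting from f = 0.02:
  f = 0.02 → V = √(2·4080·0.0535/(0.02·5.5·1060)) = 1.935 m/s; Re = ρVD/μ = 6.774e+04; f → 0.02325
  f = 0.02325 → V = 1.795 m/s; Re = 6.283e+04; f → 0.02345
Converged (Δf/f < 1%). With the final f = 0.02345: V = √(2·4080·0.0535/(0.02345·5.5·1060)) = 1.787 m/s.
Q = V·A = 1.787·(π/4·0.0535²) = 0.004017 m³/s = 0.00402 m³/s.

Q ≈ 0.00402 m³/s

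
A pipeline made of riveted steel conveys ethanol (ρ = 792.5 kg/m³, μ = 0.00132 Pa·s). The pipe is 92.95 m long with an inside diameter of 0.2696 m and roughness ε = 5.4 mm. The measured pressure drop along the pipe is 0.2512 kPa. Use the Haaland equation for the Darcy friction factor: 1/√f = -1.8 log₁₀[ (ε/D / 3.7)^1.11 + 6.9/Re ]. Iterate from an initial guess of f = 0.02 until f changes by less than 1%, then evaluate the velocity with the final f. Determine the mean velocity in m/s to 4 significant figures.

Rearranging Darcy-Weisbach: V = √(2·ΔP·D/(f·L·ρ)). With ε/D = 0.0054/0.2696 = 0.02, iterate starting from f = 0.02:
  f = 0.02 → V = √(2·251.2·0.2696/(0.02·92.95·792.5)) = 0.3032 m/s; Re = ρVD/μ = 4.908e+04; f → 0.04953
  f = 0.04953 → V = 0.1927 m/s; Re = 3.119e+04; f → 0.04996
Converged (Δf/f < 1%). With the final f = 0.04996: V = √(2·251.2·0.2696/(0.04996·92.95·792.5)) = 0.1918 m/s.

V ≈ 0.1918 m/s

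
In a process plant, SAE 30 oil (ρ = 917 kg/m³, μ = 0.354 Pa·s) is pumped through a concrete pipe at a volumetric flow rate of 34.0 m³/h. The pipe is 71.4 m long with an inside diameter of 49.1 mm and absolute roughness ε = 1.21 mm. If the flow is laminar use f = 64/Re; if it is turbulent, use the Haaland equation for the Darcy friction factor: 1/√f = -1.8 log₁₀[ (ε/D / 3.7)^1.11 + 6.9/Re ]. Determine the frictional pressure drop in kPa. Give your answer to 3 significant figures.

ΔP ≈ 1670 kPa

Q = 34.0 m³/h = 34.0/3600 = 0.009444 m³/s.
Cross-sectional area A = πD²/4 = π(0.0491)²/4 = 0.001893 m²; mean velocity V = Q/A = 0.009444/0.001893 = 4.988 m/s.
Reynolds number Re = ρVD/μ = 917 · 4.988 · 0.0491 / 0.354 = 634.4.
Re < 2300 → laminar flow, so f = 64/Re = 64/634.4 = 0.1009 (the turbulent correlation is not needed).
Darcy-Weisbach: ΔP = f(L/D)(ρV²/2) = 0.1009·(71.4/0.0491)·(917·4.988²/2) = 0.1009·1454·1.141e+04 = 1.673e+06 Pa.
ΔP = 1.673e+06 Pa = 1670 kPa.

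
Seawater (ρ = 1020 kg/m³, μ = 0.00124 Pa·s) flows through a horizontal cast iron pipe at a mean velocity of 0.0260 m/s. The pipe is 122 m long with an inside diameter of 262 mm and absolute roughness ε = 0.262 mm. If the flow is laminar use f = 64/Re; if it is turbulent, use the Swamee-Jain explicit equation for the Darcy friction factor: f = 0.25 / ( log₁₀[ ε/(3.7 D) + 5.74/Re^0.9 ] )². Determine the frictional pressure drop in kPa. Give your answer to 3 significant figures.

Reynolds number Re = ρVD/μ = 1020 · 0.026 · 0.262 / 0.00124 = 5603.
Re > 4000 → turbulent. Relative roughness ε/D = 0.000262/0.262 = 0.001. Swamee-Jain: f = 0.25/(log₁₀[0.001/3.7 + 5.74/5603^0.9])² = 0.25/(log₁₀[0.00027 + 0.00243])² = 0.25/(-2.569)² = 0.03788.
Darcy-Weisbach: ΔP = f(L/D)(ρV²/2) = 0.03788·(122/0.262)·(1020·0.026²/2) = 0.03788·465.6·0.3448 = 6.082 Pa.
ΔP = 6.082 Pa = 0.00608 kPa.

ΔP ≈ 0.00608 kPa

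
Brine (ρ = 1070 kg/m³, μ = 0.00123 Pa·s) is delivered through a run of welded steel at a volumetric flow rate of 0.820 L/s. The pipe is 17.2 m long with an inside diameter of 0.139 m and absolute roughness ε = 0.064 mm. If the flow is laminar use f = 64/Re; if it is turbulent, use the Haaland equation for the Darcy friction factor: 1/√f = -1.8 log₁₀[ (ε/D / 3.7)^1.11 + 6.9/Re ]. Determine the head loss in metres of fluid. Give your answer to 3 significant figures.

h_f ≈ 6.50×10^-4 m

Q = 0.820 L/s = 0.820/1000 = 0.00082 m³/s.
Cross-sectional area A = πD²/4 = π(0.139)²/4 = 0.01517 m²; mean velocity V = Q/A = 0.00082/0.01517 = 0.05404 m/s.
Reynolds number Re = ρVD/μ = 1070 · 0.05404 · 0.139 / 0.00123 = 6534.
Re > 4000 → turbulent. Relative roughness ε/D = 6.4e-05/0.139 = 0.00046. Haaland: 1/√f = -1.8 log₁₀[(0.00046/3.7)^1.11 + 6.9/6534] = -1.8 log₁₀[4.63e-05 + 0.00106] = 5.324, so f = 0.03528.
Darcy-Weisbach: ΔP = f(L/D)(ρV²/2) = 0.03528·(17.2/0.139)·(1070·0.05404²/2) = 0.03528·123.7·1.562 = 6.82 Pa.
Head loss h_f = ΔP/(ρg) = 6.82/(1070·9.81) = 6.50×10^-4 m.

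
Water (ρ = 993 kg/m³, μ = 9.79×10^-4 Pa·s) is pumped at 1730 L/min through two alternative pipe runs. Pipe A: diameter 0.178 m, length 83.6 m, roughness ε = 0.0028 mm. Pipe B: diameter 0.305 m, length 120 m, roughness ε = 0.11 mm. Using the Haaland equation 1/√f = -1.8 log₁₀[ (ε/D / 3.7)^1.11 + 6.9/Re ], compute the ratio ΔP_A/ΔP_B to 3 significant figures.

Pipe A: V = Q/A = 0.02883/0.02488 = 1.159 m/s; Re = 2.092e+05; ε/D = 1.57e-05; Haaland → f = 0.01546; ΔP_A = f(L/D)(ρV²/2) = 4841 Pa.
Pipe B: V = Q/A = 0.02883/0.07306 = 0.3946 m/s; Re = 1.221e+05; ε/D = 0.000361; Haaland → f = 0.01894; ΔP_B = f(L/D)(ρV²/2) = 576.1 Pa.
ΔP_A/ΔP_B = 4841/576.1 = 8.40.

ΔP_A/ΔP_B ≈ 8.40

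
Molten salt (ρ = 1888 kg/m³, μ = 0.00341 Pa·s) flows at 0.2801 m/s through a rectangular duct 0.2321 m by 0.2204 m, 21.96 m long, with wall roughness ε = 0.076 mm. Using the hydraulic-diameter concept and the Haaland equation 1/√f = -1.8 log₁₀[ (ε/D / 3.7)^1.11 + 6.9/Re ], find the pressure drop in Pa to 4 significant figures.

Hydraulic diameter D_h = 4A/P = 4·(0.2321·0.2204)/(2·(0.2321+0.2204)) = 0.2046/0.905 = 0.2261 m.
Re = ρVD_h/μ = 1888·0.2801·0.2261/0.00341 = 3.506e+04.
ε/D_h = 7.6e-05/0.2261 = 0.000336; Haaland gives 1/√f = -1.8 log₁₀[3.26e-05+0.000197] = 6.551, so f = 0.0233.
ΔP = f(L/D_h)(ρV²/2) = 0.0233·21.96/0.2261·74.06 = 167.6 Pa.

ΔP ≈ 167.6 Pa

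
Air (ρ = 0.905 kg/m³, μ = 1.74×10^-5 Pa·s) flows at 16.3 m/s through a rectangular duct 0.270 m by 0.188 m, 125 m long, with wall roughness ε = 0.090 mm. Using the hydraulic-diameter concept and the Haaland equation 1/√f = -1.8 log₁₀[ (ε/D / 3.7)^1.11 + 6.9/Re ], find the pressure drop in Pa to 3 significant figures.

ΔP ≈ 1240 Pa

Hydraulic diameter D_h = 4A/P = 4·(0.27·0.188)/(2·(0.27+0.188)) = 0.203/0.916 = 0.2217 m.
Re = ρVD_h/μ = 0.905·16.3·0.2217/1.74e-05 = 1.879e+05.
ε/D_h = 9e-05/0.2217 = 0.000406; Haaland gives 1/√f = -1.8 log₁₀[4.03e-05+3.67e-05] = 7.405, so f = 0.01824.
ΔP = f(L/D_h)(ρV²/2) = 0.01824·125/0.2217·120.2 = 1237 Pa.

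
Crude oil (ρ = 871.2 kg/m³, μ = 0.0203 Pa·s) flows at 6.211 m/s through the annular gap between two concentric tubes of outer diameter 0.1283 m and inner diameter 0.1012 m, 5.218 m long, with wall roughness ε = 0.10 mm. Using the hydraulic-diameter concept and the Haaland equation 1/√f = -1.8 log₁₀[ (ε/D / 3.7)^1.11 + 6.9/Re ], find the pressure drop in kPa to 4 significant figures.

Hydraulic diameter D_h = 4A/P = D_o - D_i = 0.1283 - 0.1012 = 0.0271 m.
Re = ρVD_h/μ = 871.2·6.211·0.0271/0.0203 = 7224.
ε/D_h = 0.0001/0.0271 = 0.00369; Haaland gives 1/√f = -1.8 log₁₀[0.000466+0.000955] = 5.125, so f = 0.03807.
ΔP = f(L/D_h)(ρV²/2) = 0.03807·5.218/0.0271·1.68e+04 = 1.232e+05 Pa.
ΔP = 123.2 kPa.

ΔP ≈ 123.2 kPa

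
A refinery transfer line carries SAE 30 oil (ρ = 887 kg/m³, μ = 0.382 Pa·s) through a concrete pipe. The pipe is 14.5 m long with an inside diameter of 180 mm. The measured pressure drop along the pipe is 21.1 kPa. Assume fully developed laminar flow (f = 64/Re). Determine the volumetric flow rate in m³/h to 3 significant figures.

Q ≈ 353 m³/h

For laminar flow, f = 64/Re with Re = ρVD/μ, so Darcy-Weisbach reduces to ΔP = 32μLV/D². Solving for V: V = ΔP·D²/(32μL) = 2.11e+04·(0.18)²/(32·0.382·14.5) = 3.857 m/s.
Check: Re = ρVD/μ = 887·3.857·0.18/0.382 = 1612 < 2300, so the laminar assumption holds.
Q = V·A = 3.857·(π/4·0.18²) = 0.09815 m³/s = 353 m³/h.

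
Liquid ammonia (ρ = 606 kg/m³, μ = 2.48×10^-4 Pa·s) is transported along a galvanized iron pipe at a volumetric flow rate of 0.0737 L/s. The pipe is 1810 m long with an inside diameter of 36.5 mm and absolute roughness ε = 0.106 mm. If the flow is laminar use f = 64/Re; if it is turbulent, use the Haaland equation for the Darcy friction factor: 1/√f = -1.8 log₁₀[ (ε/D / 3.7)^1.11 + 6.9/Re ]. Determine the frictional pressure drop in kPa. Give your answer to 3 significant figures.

Q = 0.0737 L/s = 0.0737/1000 = 7.37e-05 m³/s.
Cross-sectional area A = πD²/4 = π(0.0365)²/4 = 0.001046 m²; mean velocity V = Q/A = 7.37e-05/0.001046 = 0.07044 m/s.
Reynolds number Re = ρVD/μ = 606 · 0.07044 · 0.0365 / 0.000248 = 6282.
Re > 4000 → turbulent. Relative roughness ε/D = 0.000106/0.0365 = 0.0029. Haaland: 1/√f = -1.8 log₁₀[(0.0029/3.7)^1.11 + 6.9/6282] = -1.8 log₁₀[0.000357 + 0.0011] = 5.106, so f = 0.03835.
Darcy-Weisbach: ΔP = f(L/D)(ρV²/2) = 0.03835·(1810/0.0365)·(606·0.07044²/2) = 0.03835·4.959e+04·1.503 = 2859 Pa.
ΔP = 2859 Pa = 2.86 kPa.

ΔP ≈ 2.86 kPa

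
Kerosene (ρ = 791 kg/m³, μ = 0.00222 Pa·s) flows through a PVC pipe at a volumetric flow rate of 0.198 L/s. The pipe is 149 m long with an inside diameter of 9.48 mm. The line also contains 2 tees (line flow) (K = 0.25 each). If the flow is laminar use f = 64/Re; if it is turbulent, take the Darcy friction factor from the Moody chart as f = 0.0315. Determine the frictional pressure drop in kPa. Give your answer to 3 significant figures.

Q = 0.198 L/s = 0.198/1000 = 0.000198 m³/s.
Cross-sectional area A = πD²/4 = π(0.00948)²/4 = 7.058e-05 m²; mean velocity V = Q/A = 0.000198/7.058e-05 = 2.805 m/s.
Reynolds number Re = ρVD/μ = 791 · 2.805 · 0.00948 / 0.00222 = 9475.
Re > 4000 → turbulent; use the Moody-chart value f = 0.0315.
Total minor-loss coefficient ΣK = 2·0.25 = 0.5.
ΔP = [f·L/D + ΣK]·(ρV²/2) = [0.0315·149/0.00948 + 0.5]·(791·2.805²/2) = [495.1 + 0.5]·3112 = 1.542e+06 Pa.
ΔP = 1.542e+06 Pa = 1540 kPa.

ΔP ≈ 1540 kPa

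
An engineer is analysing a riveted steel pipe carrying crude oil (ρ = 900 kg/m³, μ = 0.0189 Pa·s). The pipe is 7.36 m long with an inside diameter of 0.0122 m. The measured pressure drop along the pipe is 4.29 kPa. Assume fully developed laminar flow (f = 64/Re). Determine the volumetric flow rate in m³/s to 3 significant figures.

Q ≈ 1.68×10^-5 m³/s

For laminar flow, f = 64/Re with Re = ρVD/μ, so Darcy-Weisbach reduces to ΔP = 32μLV/D². Solving for V: V = ΔP·D²/(32μL) = 4290·(0.0122)²/(32·0.0189·7.36) = 0.1434 m/s.
Check: Re = ρVD/μ = 900·0.1434·0.0122/0.0189 = 83.34 < 2300, so the laminar assumption holds.
Q = V·A = 0.1434·(π/4·0.0122²) = 1.677e-05 m³/s = 1.68×10^-5 m³/s.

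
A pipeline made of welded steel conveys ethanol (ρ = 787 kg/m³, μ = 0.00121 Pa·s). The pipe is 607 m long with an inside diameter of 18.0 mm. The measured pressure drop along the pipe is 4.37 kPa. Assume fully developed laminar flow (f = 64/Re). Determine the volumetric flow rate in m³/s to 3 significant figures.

For laminar flow, f = 64/Re with Re = ρVD/μ, so Darcy-Weisbach reduces to ΔP = 32μLV/D². Solving for V: V = ΔP·D²/(32μL) = 4370·(0.018)²/(32·0.00121·607) = 0.06024 m/s.
Check: Re = ρVD/μ = 787·0.06024·0.018/0.00121 = 705.3 < 2300, so the laminar assumption holds.
Q = V·A = 0.06024·(π/4·0.018²) = 1.533e-05 m³/s = 1.53×10^-5 m³/s.

Q ≈ 1.53×10^-5 m³/s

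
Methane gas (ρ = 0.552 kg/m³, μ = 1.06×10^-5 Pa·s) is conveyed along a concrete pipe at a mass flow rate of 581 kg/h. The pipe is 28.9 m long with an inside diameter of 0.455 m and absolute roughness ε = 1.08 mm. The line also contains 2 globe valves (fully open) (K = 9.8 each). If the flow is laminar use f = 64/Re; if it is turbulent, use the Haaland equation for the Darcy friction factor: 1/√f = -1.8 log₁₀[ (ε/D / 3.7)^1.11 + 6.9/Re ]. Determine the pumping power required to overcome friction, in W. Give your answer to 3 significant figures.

ṁ = 581 kg/h = 581/3600 = 0.1614 kg/s.
A = πD²/4 = π(0.455)²/4 = 0.1626 m²; mean velocity V = ṁ/(ρA) = 0.1614/(0.552 · 0.1626) = 1.798 m/s.
Reynolds number Re = ρVD/μ = 0.552 · 1.798 · 0.455 / 1.06e-05 = 4.261e+04.
Re > 4000 → turbulent. Relative roughness ε/D = 0.00108/0.455 = 0.00237. Haaland: 1/√f = -1.8 log₁₀[(0.00237/3.7)^1.11 + 6.9/4.261e+04] = -1.8 log₁₀[0.000286 + 0.000162] = 6.028, so f = 0.02752.
Total minor-loss coefficient ΣK = 2·9.8 = 19.6.
ΔP = [f·L/D + ΣK]·(ρV²/2) = [0.02752·28.9/0.455 + 19.6]·(0.552·1.798²/2) = [1.748 + 19.6]·0.8924 = 19.05 Pa.
Q = ṁ/ρ = 0.1614/0.552 = 0.2924 m³/s.
Pumping power P = QΔP = 0.2924·19.05 = 5.570 W = 5.57 W.

P ≈ 5.57 W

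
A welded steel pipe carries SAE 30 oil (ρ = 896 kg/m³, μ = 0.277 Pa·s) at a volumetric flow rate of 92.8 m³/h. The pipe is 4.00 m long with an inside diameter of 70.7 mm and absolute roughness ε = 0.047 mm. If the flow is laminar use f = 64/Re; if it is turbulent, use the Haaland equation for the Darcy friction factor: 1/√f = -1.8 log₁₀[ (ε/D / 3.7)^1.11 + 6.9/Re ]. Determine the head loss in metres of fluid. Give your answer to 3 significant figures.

Q = 92.8 m³/h = 92.8/3600 = 0.02578 m³/s.
Cross-sectional area A = πD²/4 = π(0.0707)²/4 = 0.003926 m²; mean velocity V = Q/A = 0.02578/0.003926 = 6.566 m/s.
Reynolds number Re = ρVD/μ = 896 · 6.566 · 0.0707 / 0.277 = 1502.
Re < 2300 → laminar flow, so f = 64/Re = 64/1502 = 0.04262 (the turbulent correlation is not needed).
Darcy-Weisbach: ΔP = f(L/D)(ρV²/2) = 0.04262·(4/0.0707)·(896·6.566²/2) = 0.04262·56.58·1.932e+04 = 4.658e+04 Pa.
Head loss h_f = ΔP/(ρg) = 4.658e+04/(896·9.81) = 5.30 m.

h_f ≈ 5.30 m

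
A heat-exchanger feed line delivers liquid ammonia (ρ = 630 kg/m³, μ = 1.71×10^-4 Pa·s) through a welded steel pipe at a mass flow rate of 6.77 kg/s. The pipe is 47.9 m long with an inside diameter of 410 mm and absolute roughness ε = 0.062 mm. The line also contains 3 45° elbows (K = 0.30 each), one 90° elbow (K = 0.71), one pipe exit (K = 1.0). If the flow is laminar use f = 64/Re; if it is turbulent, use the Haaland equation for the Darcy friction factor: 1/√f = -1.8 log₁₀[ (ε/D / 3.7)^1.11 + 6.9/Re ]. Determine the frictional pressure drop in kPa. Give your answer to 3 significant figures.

ΔP ≈ 0.00980 kPa

A = πD²/4 = π(0.41)²/4 = 0.132 m²; mean velocity V = ṁ/(ρA) = 6.77/(630 · 0.132) = 0.08139 m/s.
Reynolds number Re = ρVD/μ = 630 · 0.08139 · 0.41 / 0.000171 = 1.229e+05.
Re > 4000 → turbulent. Relative roughness ε/D = 6.2e-05/0.41 = 0.000151. Haaland: 1/√f = -1.8 log₁₀[(0.000151/3.7)^1.11 + 6.9/1.229e+05] = -1.8 log₁₀[1.34e-05 + 5.61e-05] = 7.484, so f = 0.01786.
Total minor-loss coefficient ΣK = 3·0.3 + 1·0.71 + 1·1 = 2.61.
ΔP = [f·L/D + ΣK]·(ρV²/2) = [0.01786·47.9/0.41 + 2.61]·(630·0.08139²/2) = [2.086 + 2.61]·2.087 = 9.8 Pa.
ΔP = 9.8 Pa = 0.00980 kPa.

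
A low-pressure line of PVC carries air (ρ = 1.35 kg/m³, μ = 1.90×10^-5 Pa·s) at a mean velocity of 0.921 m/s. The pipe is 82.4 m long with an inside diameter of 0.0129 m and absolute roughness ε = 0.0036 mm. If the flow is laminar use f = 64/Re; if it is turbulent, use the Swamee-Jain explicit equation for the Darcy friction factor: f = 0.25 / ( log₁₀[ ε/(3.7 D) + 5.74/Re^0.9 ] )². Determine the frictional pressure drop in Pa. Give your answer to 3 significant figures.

Reynolds number Re = ρVD/μ = 1.35 · 0.921 · 0.0129 / 1.9e-05 = 844.2.
Re < 2300 → laminar flow, so f = 64/Re = 64/844.2 = 0.07581 (the turbulent correlation is not needed).
Darcy-Weisbach: ΔP = f(L/D)(ρV²/2) = 0.07581·(82.4/0.0129)·(1.35·0.921²/2) = 0.07581·6388·0.5726 = 277.3 Pa.

ΔP ≈ 277 Pa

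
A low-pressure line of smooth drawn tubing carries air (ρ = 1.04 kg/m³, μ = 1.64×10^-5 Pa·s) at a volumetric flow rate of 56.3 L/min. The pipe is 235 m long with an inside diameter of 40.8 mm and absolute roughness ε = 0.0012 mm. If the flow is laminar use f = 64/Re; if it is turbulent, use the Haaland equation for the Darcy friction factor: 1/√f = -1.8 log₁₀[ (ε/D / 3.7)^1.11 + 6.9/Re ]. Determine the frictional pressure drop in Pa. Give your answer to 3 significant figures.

Q = 56.3 L/min = 56.3/60000 = 0.0009383 m³/s.
Cross-sectional area A = πD²/4 = π(0.0408)²/4 = 0.001307 m²; mean velocity V = Q/A = 0.0009383/0.001307 = 0.7177 m/s.
Reynolds number Re = ρVD/μ = 1.04 · 0.7177 · 0.0408 / 1.64e-05 = 1857.
Re < 2300 → laminar flow, so f = 64/Re = 64/1857 = 0.03447 (the turbulent correlation is not needed).
Darcy-Weisbach: ΔP = f(L/D)(ρV²/2) = 0.03447·(235/0.0408)·(1.04·0.7177²/2) = 0.03447·5760·0.2679 = 53.17 Pa.

ΔP ≈ 53.2 Pa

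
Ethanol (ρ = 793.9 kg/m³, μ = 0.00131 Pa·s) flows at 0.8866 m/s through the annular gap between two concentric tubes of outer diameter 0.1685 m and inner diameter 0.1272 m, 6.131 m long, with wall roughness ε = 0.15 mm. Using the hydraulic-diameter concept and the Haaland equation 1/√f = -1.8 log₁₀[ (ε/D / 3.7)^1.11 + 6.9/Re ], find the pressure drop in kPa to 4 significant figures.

ΔP ≈ 1.474 kPa

Hydraulic diameter D_h = 4A/P = D_o - D_i = 0.1685 - 0.1272 = 0.0413 m.
Re = ρVD_h/μ = 793.9·0.8866·0.0413/0.00131 = 2.219e+04.
ε/D_h = 0.00015/0.0413 = 0.00363; Haaland gives 1/√f = -1.8 log₁₀[0.000458+0.000311] = 5.605, so f = 0.03183.
ΔP = f(L/D_h)(ρV²/2) = 0.03183·6.131/0.0413·312 = 1474 Pa.
ΔP = 1.474 kPa.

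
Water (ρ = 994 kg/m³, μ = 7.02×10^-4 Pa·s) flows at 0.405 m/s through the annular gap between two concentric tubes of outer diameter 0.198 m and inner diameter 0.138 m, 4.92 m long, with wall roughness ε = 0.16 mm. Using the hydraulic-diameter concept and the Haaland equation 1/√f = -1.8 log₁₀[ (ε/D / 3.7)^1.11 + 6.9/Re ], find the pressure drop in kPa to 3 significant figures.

Hydraulic diameter D_h = 4A/P = D_o - D_i = 0.198 - 0.138 = 0.06 m.
Re = ρVD_h/μ = 994·0.405·0.06/0.000702 = 3.441e+04.
ε/D_h = 0.00016/0.06 = 0.00267; Haaland gives 1/√f = -1.8 log₁₀[0.000325+0.000201] = 5.903, so f = 0.0287.
ΔP = f(L/D_h)(ρV²/2) = 0.0287·4.92/0.06·81.52 = 191.9 Pa.
ΔP = 0.192 kPa.

ΔP ≈ 0.192 kPa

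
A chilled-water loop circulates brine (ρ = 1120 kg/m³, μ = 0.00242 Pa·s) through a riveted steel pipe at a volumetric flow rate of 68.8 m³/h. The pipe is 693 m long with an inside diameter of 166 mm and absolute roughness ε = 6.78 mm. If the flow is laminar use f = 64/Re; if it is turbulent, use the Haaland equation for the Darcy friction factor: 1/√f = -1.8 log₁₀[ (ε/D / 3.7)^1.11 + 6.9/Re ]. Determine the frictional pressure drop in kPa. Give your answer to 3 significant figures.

Q = 68.8 m³/h = 68.8/3600 = 0.01911 m³/s.
Cross-sectional area A = πD²/4 = π(0.166)²/4 = 0.02164 m²; mean velocity V = Q/A = 0.01911/0.02164 = 0.883 m/s.
Reynolds number Re = ρVD/μ = 1120 · 0.883 · 0.166 / 0.00242 = 6.784e+04.
Re > 4000 → turbulent. Relative roughness ε/D = 0.00678/0.166 = 0.0408. Haaland: 1/√f = -1.8 log₁₀[(0.0408/3.7)^1.11 + 6.9/6.784e+04] = -1.8 log₁₀[0.00672 + 0.000102] = 3.899, so f = 0.0658.
Darcy-Weisbach: ΔP = f(L/D)(ρV²/2) = 0.0658·(693/0.166)·(1120·0.883²/2) = 0.0658·4175·436.7 = 1.199e+05 Pa.
ΔP = 1.199e+05 Pa = 120 kPa.

ΔP ≈ 120 kPa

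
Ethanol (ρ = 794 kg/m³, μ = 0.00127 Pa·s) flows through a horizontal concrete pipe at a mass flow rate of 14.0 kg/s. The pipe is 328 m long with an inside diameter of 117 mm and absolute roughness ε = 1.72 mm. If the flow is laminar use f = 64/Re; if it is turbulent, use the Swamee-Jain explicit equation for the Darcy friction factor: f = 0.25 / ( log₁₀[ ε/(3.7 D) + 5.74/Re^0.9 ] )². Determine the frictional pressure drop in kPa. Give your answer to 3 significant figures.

A = πD²/4 = π(0.117)²/4 = 0.01075 m²; mean velocity V = ṁ/(ρA) = 14/(794 · 0.01075) = 1.64 m/s.
Reynolds number Re = ρVD/μ = 794 · 1.64 · 0.117 / 0.00127 = 1.2e+05.
Re > 4000 → turbulent. Relative roughness ε/D = 0.00172/0.117 = 0.0147. Swamee-Jain: f = 0.25/(log₁₀[0.0147/3.7 + 5.74/1.2e+05^0.9])² = 0.25/(log₁₀[0.00397 + 0.000154])² = 0.25/(-2.384)² = 0.04397.
Darcy-Weisbach: ΔP = f(L/D)(ρV²/2) = 0.04397·(328/0.117)·(794·1.64²/2) = 0.04397·2803·1068 = 1.316e+05 Pa.
ΔP = 1.316e+05 Pa = 132 kPa.

ΔP ≈ 132 kPa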